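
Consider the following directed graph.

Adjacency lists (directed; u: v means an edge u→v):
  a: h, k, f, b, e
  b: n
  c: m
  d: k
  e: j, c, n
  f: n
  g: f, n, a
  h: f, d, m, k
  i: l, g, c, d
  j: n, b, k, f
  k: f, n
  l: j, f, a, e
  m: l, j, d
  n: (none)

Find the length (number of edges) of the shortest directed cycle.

For each vertex v, BFS finds the shortest path from v back to v.
The shortest such closed walk is l → a → h → m → l, length 4.

4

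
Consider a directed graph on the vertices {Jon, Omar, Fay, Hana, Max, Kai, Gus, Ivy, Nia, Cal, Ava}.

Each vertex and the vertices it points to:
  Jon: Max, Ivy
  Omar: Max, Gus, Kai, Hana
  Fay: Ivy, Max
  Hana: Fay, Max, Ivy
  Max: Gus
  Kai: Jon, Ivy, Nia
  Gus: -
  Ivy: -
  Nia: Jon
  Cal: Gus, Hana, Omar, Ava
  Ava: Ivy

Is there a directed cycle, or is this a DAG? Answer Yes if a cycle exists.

No

DFS with white/gray/black marking, starting from Cal:
Cal gray
  Gus gray
  Gus black
  Hana gray
    Fay gray
      Ivy gray
      Ivy black
      Max gray
        Max→Gus: Gus black — skip
      Max black
    Fay black
    Hana→Max: Max black — skip
    Hana→Ivy: Ivy black — skip
  Hana black
  Omar gray
    Omar→Max: Max black — skip
    Omar→Gus: Gus black — skip
    Kai gray
      Jon gray
        Jon→Max: Max black — skip
        Jon→Ivy: Ivy black — skip
      Jon black
      Kai→Ivy: Ivy black — skip
      Nia gray
        Nia→Jon: Jon black — skip
      Nia black
    Kai black
    Omar→Hana: Hana black — skip
  Omar black
  Ava gray
    Ava→Ivy: Ivy black — skip
  Ava black
Cal black
Every edge goes to a white or black vertex — no back edge, so the graph is acyclic.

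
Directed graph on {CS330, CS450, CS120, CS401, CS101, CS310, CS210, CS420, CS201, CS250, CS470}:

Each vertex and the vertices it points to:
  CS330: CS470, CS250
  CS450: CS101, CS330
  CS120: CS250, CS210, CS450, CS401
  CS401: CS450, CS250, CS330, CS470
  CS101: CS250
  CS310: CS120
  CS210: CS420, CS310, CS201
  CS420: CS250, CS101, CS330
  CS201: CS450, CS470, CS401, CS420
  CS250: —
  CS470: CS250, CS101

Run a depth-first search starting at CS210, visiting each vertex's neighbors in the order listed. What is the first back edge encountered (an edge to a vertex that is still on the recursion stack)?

DFS from CS210 (visiting each vertex's neighbors in the order listed); mark gray on enter, black on exit:
CS210 gray
  CS420 gray
    CS250 gray
    CS250 black
    CS101 gray
      CS101→CS250: CS250 black — skip
    CS101 black
    CS330 gray
      CS470 gray
        CS470→CS250: CS250 black — skip
        CS470→CS101: CS101 black — skip
      CS470 black
      CS330→CS250: CS250 black — skip
    CS330 black
  CS420 black
  CS310 gray
    CS120 gray
      CS120→CS250: CS250 black — skip
      CS120→CS210: CS210 is gray → back edge
First back edge: CS120 → CS210.

CS120→CS210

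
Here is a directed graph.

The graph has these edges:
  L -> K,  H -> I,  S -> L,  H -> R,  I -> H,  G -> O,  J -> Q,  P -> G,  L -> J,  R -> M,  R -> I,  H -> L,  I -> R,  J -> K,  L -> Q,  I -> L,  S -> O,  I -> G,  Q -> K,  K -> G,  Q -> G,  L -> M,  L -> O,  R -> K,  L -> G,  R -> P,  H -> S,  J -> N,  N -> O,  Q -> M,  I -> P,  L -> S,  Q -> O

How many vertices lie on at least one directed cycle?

5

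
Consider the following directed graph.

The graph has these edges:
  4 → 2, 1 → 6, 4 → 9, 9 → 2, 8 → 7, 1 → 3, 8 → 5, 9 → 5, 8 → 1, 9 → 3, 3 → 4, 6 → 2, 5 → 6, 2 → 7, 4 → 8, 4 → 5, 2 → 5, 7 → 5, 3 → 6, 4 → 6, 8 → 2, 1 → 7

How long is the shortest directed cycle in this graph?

3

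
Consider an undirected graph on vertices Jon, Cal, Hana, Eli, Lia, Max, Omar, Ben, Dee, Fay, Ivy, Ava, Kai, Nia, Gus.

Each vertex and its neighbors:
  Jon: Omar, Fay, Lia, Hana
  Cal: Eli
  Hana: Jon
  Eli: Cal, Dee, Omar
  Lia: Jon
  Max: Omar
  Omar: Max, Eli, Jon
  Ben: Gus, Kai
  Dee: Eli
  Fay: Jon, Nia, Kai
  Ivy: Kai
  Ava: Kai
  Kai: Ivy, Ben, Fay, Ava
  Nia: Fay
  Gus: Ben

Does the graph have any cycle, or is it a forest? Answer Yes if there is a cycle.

No

DFS, tracking each vertex's parent; an edge to a visited non-parent vertex closes a cycle.
Start from Gus:
visit Gus (parent –)
  visit Ben (parent Gus)
    Ben–Gus: parent, skip
    visit Kai (parent Ben)
      visit Ivy (parent Kai)
        Ivy–Kai: parent, skip
      Kai–Ben: parent, skip
      visit Fay (parent Kai)
        visit Jon (parent Fay)
          visit Omar (parent Jon)
            visit Max (parent Omar)
              Max–Omar: parent, skip
            visit Eli (parent Omar)
              visit Cal (parent Eli)
                Cal–Eli: parent, skip
              visit Dee (parent Eli)
                Dee–Eli: parent, skip
              Eli–Omar: parent, skip
            Omar–Jon: parent, skip
          Jon–Fay: parent, skip
          visit Lia (parent Jon)
            Lia–Jon: parent, skip
          visit Hana (parent Jon)
            Hana–Jon: parent, skip
        visit Nia (parent Fay)
          Nia–Fay: parent, skip
        Fay–Kai: parent, skip
      visit Ava (parent Kai)
        Ava–Kai: parent, skip
No non-parent visited neighbor found — the graph is a forest.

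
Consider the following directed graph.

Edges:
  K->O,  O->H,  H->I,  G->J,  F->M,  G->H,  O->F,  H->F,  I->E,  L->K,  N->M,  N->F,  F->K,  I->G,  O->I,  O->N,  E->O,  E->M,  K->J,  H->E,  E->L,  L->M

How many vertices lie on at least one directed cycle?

A vertex is on a directed cycle iff it belongs to a strongly connected component of size ≥ 2 (or has a self-loop).
The vertices on cycles are {E, F, G, H, I, K, L, N, O} — 9 in total.

9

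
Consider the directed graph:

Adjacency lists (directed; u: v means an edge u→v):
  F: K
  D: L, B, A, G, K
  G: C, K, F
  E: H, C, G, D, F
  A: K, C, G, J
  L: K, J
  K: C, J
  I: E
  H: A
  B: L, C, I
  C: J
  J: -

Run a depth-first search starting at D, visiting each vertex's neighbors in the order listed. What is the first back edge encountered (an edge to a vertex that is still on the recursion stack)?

E->D

DFS from D (visiting each vertex's neighbors in the order listed); mark gray on enter, black on exit:
D gray
  L gray
    K gray
      C gray
        J gray
        J black
      C black
      K→J: J black — skip
    K black
    L→J: J black — skip
  L black
  B gray
    B→L: L black — skip
    B→C: C black — skip
    I gray
      E gray
        H gray
          A gray
            A→K: K black — skip
            A→C: C black — skip
            G gray
              G→C: C black — skip
              G→K: K black — skip
              F gray
                F→K: K black — skip
              F black
            G black
            A→J: J black — skip
          A black
        H black
        E→C: C black — skip
        E→G: G black — skip
        E→D: D is gray → back edge
First back edge: E → D.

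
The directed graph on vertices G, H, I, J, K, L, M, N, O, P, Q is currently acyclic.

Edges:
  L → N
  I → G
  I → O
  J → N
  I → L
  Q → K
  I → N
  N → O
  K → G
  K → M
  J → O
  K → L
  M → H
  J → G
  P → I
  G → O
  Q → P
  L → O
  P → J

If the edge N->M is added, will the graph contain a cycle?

Adding N→M creates a cycle iff M can already reach N.
Explore from M: no path reaches N. The graph stays acyclic.

No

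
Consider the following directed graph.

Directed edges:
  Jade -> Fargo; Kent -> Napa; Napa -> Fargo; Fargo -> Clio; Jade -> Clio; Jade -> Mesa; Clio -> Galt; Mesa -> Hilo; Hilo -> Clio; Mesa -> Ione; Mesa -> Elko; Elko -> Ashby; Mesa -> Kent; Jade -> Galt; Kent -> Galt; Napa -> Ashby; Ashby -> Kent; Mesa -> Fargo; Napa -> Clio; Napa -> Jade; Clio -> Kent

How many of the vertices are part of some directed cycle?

A vertex is on a directed cycle iff it belongs to a strongly connected component of size ≥ 2 (or has a self-loop).
The vertices on cycles are {Clio, Elko, Hilo, Jade, Kent, Mesa, Napa, Ashby, Fargo} — 9 in total.

9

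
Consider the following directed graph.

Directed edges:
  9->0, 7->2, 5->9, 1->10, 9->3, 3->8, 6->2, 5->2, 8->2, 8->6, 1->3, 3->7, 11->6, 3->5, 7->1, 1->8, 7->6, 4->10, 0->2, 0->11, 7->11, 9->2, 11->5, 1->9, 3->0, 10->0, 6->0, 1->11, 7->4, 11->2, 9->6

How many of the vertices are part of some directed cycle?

11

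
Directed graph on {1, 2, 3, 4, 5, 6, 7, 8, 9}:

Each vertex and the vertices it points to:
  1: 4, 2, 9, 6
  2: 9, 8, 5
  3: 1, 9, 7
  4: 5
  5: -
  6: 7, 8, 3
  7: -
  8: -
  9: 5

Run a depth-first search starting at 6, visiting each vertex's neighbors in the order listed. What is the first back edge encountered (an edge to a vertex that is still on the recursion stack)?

DFS from 6 (visiting each vertex's neighbors in the order listed); mark gray on enter, black on exit:
6 gray
  7 gray
  7 black
  8 gray
  8 black
  3 gray
    1 gray
      4 gray
        5 gray
        5 black
      4 black
      2 gray
        9 gray
          9→5: 5 black — skip
        9 black
        2→8: 8 black — skip
        2→5: 5 black — skip
      2 black
      1→9: 9 black — skip
      1→6: 6 is gray → back edge
First back edge: 1 → 6.

1->6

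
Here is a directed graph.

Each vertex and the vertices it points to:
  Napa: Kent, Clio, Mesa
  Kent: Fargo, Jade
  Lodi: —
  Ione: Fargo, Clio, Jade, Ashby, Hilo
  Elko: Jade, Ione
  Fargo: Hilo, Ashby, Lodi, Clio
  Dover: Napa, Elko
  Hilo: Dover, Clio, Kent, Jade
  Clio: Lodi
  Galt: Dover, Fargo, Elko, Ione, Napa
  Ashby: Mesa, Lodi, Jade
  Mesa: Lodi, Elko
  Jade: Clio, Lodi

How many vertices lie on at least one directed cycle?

A vertex is on a directed cycle iff it belongs to a strongly connected component of size ≥ 2 (or has a self-loop).
The vertices on cycles are {Elko, Hilo, Ione, Kent, Mesa, Napa, Ashby, Dover, Fargo} — 9 in total.

9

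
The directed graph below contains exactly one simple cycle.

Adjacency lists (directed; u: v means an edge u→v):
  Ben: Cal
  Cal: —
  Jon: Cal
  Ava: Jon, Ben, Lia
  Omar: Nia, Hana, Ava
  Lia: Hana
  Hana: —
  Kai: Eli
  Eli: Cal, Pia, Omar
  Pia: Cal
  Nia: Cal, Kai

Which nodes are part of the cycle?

DFS with gray/black marking from Omar:
Omar gray
  Nia gray
    Cal gray
    Cal black
    Kai gray
      Eli gray
        Eli→Cal: Cal black — skip
        Pia gray
          Pia→Cal: Cal black — skip
        Pia black
        Eli→Omar: Omar is gray → back edge
Back edge closes the cycle Omar → Nia → Kai → Eli → Omar; its vertices are {Eli, Kai, Nia, Omar}.

Eli, Kai, Nia, Omar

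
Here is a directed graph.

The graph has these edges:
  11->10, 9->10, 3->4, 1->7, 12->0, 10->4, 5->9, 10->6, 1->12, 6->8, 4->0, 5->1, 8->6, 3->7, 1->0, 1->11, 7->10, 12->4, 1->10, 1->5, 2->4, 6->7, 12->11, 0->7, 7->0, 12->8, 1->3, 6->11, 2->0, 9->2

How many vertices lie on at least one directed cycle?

9

A vertex is on a directed cycle iff it belongs to a strongly connected component of size ≥ 2 (or has a self-loop).
The vertices on cycles are {0, 1, 4, 5, 6, 7, 8, 10, 11} — 9 in total.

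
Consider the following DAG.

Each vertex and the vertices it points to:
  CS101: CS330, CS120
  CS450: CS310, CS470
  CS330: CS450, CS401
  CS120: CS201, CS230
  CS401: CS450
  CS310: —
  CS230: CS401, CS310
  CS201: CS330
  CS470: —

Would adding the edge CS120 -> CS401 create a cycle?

Adding CS120→CS401 creates a cycle iff CS401 can already reach CS120.
Explore from CS401: no path reaches CS120. The graph stays acyclic.

No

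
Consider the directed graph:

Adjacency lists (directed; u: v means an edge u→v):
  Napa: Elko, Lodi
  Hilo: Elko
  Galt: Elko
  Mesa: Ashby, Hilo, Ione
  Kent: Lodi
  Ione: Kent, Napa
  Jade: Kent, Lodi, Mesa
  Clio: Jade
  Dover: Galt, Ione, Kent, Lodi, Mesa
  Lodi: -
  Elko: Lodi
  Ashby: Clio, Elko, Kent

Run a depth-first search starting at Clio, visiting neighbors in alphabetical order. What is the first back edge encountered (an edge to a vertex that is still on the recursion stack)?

DFS from Clio (visiting neighbors in alphabetical order); mark gray on enter, black on exit:
Clio gray
  Jade gray
    Kent gray
      Lodi gray
      Lodi black
    Kent black
    Jade→Lodi: Lodi black — skip
    Mesa gray
      Ashby gray
        Ashby→Clio: Clio is gray → back edge
First back edge: Ashby → Clio.

Ashby→Clio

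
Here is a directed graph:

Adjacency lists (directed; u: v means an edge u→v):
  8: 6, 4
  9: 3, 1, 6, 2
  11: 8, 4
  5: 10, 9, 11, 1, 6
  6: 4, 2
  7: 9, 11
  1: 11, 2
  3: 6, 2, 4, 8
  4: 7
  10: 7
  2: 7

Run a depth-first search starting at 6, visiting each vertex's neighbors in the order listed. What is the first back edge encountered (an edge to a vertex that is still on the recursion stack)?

3→6

DFS from 6 (visiting each vertex's neighbors in the order listed); mark gray on enter, black on exit:
6 gray
  4 gray
    7 gray
      9 gray
        3 gray
          3→6: 6 is gray → back edge
First back edge: 3 → 6.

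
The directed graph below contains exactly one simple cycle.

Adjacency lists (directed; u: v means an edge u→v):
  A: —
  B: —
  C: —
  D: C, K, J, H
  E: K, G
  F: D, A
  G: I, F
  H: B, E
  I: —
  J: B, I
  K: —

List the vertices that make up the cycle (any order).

DFS with gray/black marking from F:
F gray
  D gray
    C gray
    C black
    K gray
    K black
    J gray
      B gray
      B black
      I gray
      I black
    J black
    H gray
      H→B: B black — skip
      E gray
        E→K: K black — skip
        G gray
          G→I: I black — skip
          G→F: F is gray → back edge
Back edge closes the cycle F → D → H → E → G → F; its vertices are {D, E, F, G, H}.

D, E, F, G, H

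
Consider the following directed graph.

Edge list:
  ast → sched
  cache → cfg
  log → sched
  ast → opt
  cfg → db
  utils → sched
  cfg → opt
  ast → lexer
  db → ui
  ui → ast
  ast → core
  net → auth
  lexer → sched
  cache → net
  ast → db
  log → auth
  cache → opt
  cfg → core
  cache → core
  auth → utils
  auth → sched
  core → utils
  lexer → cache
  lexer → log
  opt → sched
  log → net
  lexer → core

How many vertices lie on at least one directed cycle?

6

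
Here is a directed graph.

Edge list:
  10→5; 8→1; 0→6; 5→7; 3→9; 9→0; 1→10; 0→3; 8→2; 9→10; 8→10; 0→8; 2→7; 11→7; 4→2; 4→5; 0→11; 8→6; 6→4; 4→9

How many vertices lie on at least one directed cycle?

6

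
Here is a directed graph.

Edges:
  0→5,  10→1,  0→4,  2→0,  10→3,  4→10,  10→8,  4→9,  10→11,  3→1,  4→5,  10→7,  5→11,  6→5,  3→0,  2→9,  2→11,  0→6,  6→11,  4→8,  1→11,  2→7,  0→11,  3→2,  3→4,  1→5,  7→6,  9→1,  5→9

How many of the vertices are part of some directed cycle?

8

A vertex is on a directed cycle iff it belongs to a strongly connected component of size ≥ 2 (or has a self-loop).
The vertices on cycles are {0, 1, 2, 3, 4, 5, 9, 10} — 8 in total.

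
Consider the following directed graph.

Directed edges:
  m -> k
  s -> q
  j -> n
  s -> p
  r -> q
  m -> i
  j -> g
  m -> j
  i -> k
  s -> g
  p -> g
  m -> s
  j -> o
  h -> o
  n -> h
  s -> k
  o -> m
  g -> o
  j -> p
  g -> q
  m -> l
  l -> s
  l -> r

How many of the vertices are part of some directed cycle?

9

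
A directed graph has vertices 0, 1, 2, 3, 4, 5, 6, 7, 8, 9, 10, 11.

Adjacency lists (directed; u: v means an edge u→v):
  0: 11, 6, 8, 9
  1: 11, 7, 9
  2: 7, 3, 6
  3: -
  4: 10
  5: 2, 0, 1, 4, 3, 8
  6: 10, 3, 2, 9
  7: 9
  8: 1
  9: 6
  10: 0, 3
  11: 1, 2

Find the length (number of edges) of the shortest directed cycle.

2

For each vertex v, BFS finds the shortest path from v back to v.
The shortest such closed walk is 1 → 11 → 1, length 2.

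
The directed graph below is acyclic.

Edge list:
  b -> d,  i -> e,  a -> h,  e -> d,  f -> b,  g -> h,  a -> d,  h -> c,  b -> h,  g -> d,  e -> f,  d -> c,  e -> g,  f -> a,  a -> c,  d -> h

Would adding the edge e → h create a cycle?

No

Adding e→h creates a cycle iff h can already reach e.
Explore from h: no path reaches e. The graph stays acyclic.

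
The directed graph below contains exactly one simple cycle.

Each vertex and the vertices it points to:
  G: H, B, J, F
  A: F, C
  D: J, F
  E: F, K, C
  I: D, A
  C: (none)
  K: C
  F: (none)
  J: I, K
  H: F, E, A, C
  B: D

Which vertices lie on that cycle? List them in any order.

DFS with gray/black marking from J:
J gray
  I gray
    D gray
      D→J: J is gray → back edge
Back edge closes the cycle J → I → D → J; its vertices are {D, I, J}.

D, I, J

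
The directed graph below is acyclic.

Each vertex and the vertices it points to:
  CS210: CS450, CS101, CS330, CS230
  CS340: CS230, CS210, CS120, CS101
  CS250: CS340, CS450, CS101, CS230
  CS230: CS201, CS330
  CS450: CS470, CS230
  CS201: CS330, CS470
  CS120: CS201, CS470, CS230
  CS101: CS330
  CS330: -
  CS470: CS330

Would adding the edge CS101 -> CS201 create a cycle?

Adding CS101→CS201 creates a cycle iff CS201 can already reach CS101.
Explore from CS201: no path reaches CS101. The graph stays acyclic.

No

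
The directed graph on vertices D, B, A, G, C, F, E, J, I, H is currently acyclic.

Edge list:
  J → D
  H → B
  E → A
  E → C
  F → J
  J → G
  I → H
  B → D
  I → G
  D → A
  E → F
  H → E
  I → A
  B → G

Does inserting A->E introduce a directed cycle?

Adding A→E creates a cycle iff E can already reach A.
Path from E: E → A.
So E → … → A → E is a cycle.

Yes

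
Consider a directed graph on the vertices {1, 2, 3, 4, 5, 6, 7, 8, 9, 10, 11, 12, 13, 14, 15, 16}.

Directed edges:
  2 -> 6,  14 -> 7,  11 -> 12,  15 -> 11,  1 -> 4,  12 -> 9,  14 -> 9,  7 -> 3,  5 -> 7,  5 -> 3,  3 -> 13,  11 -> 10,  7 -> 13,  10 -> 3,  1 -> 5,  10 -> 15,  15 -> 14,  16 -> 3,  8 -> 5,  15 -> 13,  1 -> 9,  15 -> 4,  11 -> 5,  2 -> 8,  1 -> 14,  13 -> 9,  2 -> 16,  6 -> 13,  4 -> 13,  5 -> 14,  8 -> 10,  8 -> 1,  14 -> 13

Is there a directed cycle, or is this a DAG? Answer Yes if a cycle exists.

DFS with white/gray/black marking, starting from 2:
2 gray
  16 gray
    3 gray
      13 gray
        9 gray
        9 black
      13 black
    3 black
  16 black
  8 gray
    1 gray
      1→9: 9 black — skip
      5 gray
        14 gray
          14→13: 13 black — skip
          14→9: 9 black — skip
          7 gray
            7→13: 13 black — skip
            7→3: 3 black — skip
          7 black
        14 black
        5→3: 3 black — skip
        5→7: 7 black — skip
      5 black
      4 gray
        4→13: 13 black — skip
      4 black
      1→14: 14 black — skip
    1 black
    8→5: 5 black — skip
    10 gray
      10→3: 3 black — skip
      15 gray
        15→13: 13 black — skip
        15→14: 14 black — skip
        15→4: 4 black — skip
        11 gray
          11→10: 10 is gray → back edge
Back edge found, so a cycle exists: 10 → 15 → 11 → 10.

Yes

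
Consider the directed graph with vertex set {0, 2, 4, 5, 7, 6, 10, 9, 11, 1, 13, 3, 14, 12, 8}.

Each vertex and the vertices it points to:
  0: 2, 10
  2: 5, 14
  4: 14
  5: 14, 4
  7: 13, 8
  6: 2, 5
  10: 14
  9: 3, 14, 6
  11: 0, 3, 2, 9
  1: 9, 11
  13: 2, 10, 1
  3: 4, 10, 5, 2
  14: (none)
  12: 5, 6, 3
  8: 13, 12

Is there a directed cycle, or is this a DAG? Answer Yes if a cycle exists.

No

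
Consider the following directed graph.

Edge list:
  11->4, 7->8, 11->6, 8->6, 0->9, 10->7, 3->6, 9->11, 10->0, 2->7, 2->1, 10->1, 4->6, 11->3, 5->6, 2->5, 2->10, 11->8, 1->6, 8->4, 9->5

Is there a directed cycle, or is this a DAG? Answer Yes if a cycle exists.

No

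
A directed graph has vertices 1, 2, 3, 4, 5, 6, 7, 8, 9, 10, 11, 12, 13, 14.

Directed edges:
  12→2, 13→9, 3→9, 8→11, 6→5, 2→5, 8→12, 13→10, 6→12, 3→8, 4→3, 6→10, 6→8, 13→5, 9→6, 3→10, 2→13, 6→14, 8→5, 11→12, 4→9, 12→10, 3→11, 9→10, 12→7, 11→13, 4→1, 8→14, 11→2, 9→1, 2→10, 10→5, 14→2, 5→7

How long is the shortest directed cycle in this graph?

5

For each vertex v, BFS finds the shortest path from v back to v.
The shortest such closed walk is 9 → 6 → 14 → 2 → 13 → 9, length 5.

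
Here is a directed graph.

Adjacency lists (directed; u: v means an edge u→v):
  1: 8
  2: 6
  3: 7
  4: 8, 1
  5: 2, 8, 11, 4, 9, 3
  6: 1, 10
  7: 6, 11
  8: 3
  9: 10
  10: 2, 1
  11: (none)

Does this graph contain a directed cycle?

Yes

DFS with white/gray/black marking, starting from 4:
4 gray
  8 gray
    3 gray
      7 gray
        6 gray
          1 gray
            1→8: 8 is gray → back edge
Back edge found, so a cycle exists: 8 → 3 → 7 → 6 → 1 → 8.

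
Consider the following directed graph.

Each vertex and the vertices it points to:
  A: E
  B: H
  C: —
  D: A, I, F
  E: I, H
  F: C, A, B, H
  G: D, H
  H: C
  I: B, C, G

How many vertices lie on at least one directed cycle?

6

A vertex is on a directed cycle iff it belongs to a strongly connected component of size ≥ 2 (or has a self-loop).
The vertices on cycles are {A, D, E, F, G, I} — 6 in total.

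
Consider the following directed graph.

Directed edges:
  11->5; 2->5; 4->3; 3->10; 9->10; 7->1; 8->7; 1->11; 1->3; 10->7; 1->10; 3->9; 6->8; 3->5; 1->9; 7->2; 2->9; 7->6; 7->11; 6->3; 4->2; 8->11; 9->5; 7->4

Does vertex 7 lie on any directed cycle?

Yes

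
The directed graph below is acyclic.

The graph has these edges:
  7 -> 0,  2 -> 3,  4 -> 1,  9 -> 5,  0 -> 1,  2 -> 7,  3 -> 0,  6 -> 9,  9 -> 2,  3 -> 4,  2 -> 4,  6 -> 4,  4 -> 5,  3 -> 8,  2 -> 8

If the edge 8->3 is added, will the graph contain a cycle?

Adding 8→3 creates a cycle iff 3 can already reach 8.
Path from 3: 3 → 8.
So 3 → … → 8 → 3 is a cycle.

Yes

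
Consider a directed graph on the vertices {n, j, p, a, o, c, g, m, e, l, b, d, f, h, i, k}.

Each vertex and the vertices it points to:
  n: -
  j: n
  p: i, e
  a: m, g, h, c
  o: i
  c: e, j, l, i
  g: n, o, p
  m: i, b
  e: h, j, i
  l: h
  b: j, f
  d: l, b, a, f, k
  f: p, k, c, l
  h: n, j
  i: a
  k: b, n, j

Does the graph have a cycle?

Yes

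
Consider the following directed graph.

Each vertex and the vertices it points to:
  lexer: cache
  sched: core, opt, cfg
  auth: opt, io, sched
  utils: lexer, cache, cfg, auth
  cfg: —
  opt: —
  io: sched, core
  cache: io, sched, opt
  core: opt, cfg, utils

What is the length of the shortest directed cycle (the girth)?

4

For each vertex v, BFS finds the shortest path from v back to v.
The shortest such closed walk is utils → auth → sched → core → utils, length 4.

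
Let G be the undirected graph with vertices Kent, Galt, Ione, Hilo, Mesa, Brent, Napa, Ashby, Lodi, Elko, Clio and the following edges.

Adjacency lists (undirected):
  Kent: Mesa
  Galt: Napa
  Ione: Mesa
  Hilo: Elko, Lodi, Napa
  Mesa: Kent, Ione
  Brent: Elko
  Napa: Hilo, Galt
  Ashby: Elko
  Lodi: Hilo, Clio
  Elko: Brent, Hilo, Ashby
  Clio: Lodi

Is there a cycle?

DFS, tracking each vertex's parent; an edge to a visited non-parent vertex closes a cycle.
Start from Kent:
visit Kent (parent –)
  visit Mesa (parent Kent)
    Mesa–Kent: parent, skip
    visit Ione (parent Mesa)
      Ione–Mesa: parent, skip
visit Galt (parent –)
  visit Napa (parent Galt)
    visit Hilo (parent Napa)
      visit Elko (parent Hilo)
        visit Brent (parent Elko)
          Brent–Elko: parent, skip
        Elko–Hilo: parent, skip
        visit Ashby (parent Elko)
          Ashby–Elko: parent, skip
      visit Lodi (parent Hilo)
        Lodi–Hilo: parent, skip
        visit Clio (parent Lodi)
          Clio–Lodi: parent, skip
      Hilo–Napa: parent, skip
    Napa–Galt: parent, skip
No non-parent visited neighbor found — the graph is a forest.

No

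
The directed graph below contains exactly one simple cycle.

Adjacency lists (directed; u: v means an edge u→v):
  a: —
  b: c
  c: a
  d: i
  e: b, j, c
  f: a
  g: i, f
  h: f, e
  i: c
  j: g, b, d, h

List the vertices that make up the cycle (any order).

DFS with gray/black marking from j:
j gray
  g gray
    i gray
      c gray
        a gray
        a black
      c black
    i black
    f gray
      f→a: a black — skip
    f black
  g black
  b gray
    b→c: c black — skip
  b black
  d gray
    d→i: i black — skip
  d black
  h gray
    h→f: f black — skip
    e gray
      e→b: b black — skip
      e→j: j is gray → back edge
Back edge closes the cycle j → h → e → j; its vertices are {e, h, j}.

e, h, j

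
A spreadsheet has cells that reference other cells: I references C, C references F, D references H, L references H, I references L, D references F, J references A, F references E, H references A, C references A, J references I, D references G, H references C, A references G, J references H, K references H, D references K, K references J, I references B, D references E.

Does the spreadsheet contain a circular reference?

No

DFS with white/gray/black marking, starting from C:
C gray
  F gray
    E gray
    E black
  F black
  A gray
    G gray
    G black
  A black
C black
B gray
B black
D gray
  K gray
    J gray
      I gray
        I→B: B black — skip
        L gray
          H gray
            H→C: C black — skip
            H→A: A black — skip
          H black
        L black
        I→C: C black — skip
      I black
      J→H: H black — skip
      J→A: A black — skip
    J black
    K→H: H black — skip
  K black
  D→F: F black — skip
  D→G: G black — skip
  D→E: E black — skip
  D→H: H black — skip
D black
Every edge goes to a white or black vertex — no back edge, so the graph is acyclic.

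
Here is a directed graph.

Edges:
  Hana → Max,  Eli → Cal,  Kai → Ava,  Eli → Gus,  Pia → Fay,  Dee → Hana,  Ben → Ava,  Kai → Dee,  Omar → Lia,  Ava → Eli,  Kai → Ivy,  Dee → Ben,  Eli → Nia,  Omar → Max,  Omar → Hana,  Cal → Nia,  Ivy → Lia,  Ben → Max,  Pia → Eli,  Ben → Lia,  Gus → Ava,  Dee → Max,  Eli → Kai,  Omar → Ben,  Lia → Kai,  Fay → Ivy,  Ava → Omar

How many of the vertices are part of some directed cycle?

9

A vertex is on a directed cycle iff it belongs to a strongly connected component of size ≥ 2 (or has a self-loop).
The vertices on cycles are {Ava, Ben, Dee, Eli, Gus, Ivy, Kai, Lia, Omar} — 9 in total.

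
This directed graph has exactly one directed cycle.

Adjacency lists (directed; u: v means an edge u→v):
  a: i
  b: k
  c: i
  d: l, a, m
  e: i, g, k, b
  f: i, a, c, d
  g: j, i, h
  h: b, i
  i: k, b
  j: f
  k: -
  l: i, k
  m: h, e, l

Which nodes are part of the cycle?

d, e, f, g, j, m

DFS with gray/black marking from j:
j gray
  f gray
    i gray
      k gray
      k black
      b gray
        b→k: k black — skip
      b black
    i black
    a gray
      a→i: i black — skip
    a black
    c gray
      c→i: i black — skip
    c black
    d gray
      l gray
        l→i: i black — skip
        l→k: k black — skip
      l black
      d→a: a black — skip
      m gray
        h gray
          h→b: b black — skip
          h→i: i black — skip
        h black
        e gray
          e→i: i black — skip
          g gray
            g→j: j is gray → back edge
Back edge closes the cycle j → f → d → m → e → g → j; its vertices are {d, e, f, g, j, m}.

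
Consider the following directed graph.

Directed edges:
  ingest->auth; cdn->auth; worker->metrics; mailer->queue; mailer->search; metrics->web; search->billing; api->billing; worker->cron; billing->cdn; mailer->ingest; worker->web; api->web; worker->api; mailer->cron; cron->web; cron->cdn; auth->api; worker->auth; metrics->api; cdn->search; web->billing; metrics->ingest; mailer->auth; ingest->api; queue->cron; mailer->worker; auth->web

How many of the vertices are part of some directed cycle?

6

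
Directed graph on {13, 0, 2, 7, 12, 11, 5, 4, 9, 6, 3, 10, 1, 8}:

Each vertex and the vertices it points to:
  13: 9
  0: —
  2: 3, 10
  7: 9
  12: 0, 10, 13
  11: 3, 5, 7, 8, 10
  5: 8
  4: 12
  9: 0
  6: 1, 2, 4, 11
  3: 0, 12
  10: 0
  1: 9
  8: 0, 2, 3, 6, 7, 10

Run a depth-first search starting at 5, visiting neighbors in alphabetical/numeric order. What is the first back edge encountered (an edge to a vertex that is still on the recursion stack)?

DFS from 5 (visiting neighbors in alphabetical/numeric order); mark gray on enter, black on exit:
5 gray
  8 gray
    0 gray
    0 black
    2 gray
      3 gray
        3→0: 0 black — skip
        12 gray
          12→0: 0 black — skip
          10 gray
            10→0: 0 black — skip
          10 black
          13 gray
            9 gray
              9→0: 0 black — skip
            9 black
          13 black
        12 black
      3 black
      2→10: 10 black — skip
    2 black
    8→3: 3 black — skip
    6 gray
      1 gray
        1→9: 9 black — skip
      1 black
      6→2: 2 black — skip
      4 gray
        4→12: 12 black — skip
      4 black
      11 gray
        11→3: 3 black — skip
        11→5: 5 is gray → back edge
First back edge: 11 → 5.

11->5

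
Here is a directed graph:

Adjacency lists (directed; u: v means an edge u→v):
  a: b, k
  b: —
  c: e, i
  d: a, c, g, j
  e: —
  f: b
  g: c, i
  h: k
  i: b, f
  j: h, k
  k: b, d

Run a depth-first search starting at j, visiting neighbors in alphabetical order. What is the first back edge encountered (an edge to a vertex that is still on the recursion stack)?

DFS from j (visiting neighbors in alphabetical order); mark gray on enter, black on exit:
j gray
  h gray
    k gray
      b gray
      b black
      d gray
        a gray
          a→b: b black — skip
          a→k: k is gray → back edge
First back edge: a → k.

a→k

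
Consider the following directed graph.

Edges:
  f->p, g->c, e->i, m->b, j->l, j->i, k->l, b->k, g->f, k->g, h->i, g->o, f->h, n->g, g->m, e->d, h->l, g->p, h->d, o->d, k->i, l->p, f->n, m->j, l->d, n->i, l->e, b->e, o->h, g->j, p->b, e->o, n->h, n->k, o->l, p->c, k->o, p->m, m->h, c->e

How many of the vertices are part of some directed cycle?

13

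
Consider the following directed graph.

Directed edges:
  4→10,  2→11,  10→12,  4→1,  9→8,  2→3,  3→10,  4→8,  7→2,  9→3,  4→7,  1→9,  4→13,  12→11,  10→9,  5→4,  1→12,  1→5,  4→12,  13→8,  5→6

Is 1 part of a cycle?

Yes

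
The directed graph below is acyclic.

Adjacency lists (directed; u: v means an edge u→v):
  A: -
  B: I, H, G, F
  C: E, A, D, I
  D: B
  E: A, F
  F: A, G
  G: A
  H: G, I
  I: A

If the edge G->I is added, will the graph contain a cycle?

Adding G→I creates a cycle iff I can already reach G.
Explore from I: no path reaches G. The graph stays acyclic.

No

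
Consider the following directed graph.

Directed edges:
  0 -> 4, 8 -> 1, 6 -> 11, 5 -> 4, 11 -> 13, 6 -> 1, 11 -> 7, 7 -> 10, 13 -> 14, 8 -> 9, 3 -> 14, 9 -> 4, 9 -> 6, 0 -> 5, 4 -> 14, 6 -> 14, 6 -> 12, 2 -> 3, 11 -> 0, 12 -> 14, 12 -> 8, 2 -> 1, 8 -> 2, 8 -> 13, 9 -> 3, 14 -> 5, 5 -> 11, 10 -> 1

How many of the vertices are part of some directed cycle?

A vertex is on a directed cycle iff it belongs to a strongly connected component of size ≥ 2 (or has a self-loop).
The vertices on cycles are {0, 4, 5, 6, 8, 9, 11, 12, 13, 14} — 10 in total.

10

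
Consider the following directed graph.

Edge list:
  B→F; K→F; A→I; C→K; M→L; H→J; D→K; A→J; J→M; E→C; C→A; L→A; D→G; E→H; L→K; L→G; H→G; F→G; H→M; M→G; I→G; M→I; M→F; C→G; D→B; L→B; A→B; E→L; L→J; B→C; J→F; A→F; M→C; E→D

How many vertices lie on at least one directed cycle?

A vertex is on a directed cycle iff it belongs to a strongly connected component of size ≥ 2 (or has a self-loop).
The vertices on cycles are {A, B, C, J, L, M} — 6 in total.

6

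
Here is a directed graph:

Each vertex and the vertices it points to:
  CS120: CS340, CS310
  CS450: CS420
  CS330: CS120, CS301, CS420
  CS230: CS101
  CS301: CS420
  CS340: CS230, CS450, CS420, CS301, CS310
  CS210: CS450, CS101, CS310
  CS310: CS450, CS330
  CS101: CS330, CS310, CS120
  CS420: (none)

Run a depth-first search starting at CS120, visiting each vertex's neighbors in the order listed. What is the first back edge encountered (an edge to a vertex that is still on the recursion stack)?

CS330→CS120

DFS from CS120 (visiting each vertex's neighbors in the order listed); mark gray on enter, black on exit:
CS120 gray
  CS340 gray
    CS230 gray
      CS101 gray
        CS330 gray
          CS330→CS120: CS120 is gray → back edge
First back edge: CS330 → CS120.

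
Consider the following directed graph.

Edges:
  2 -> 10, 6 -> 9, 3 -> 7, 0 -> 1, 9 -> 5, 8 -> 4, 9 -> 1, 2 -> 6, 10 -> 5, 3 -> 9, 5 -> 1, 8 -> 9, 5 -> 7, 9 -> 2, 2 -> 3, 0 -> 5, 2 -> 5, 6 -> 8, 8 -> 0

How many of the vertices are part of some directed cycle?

5

A vertex is on a directed cycle iff it belongs to a strongly connected component of size ≥ 2 (or has a self-loop).
The vertices on cycles are {2, 3, 6, 8, 9} — 5 in total.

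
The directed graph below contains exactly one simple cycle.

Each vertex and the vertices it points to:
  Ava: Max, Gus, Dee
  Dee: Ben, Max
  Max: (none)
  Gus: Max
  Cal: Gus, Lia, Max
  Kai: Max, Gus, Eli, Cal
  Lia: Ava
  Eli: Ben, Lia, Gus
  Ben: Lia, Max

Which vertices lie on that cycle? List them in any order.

Ava, Ben, Dee, Lia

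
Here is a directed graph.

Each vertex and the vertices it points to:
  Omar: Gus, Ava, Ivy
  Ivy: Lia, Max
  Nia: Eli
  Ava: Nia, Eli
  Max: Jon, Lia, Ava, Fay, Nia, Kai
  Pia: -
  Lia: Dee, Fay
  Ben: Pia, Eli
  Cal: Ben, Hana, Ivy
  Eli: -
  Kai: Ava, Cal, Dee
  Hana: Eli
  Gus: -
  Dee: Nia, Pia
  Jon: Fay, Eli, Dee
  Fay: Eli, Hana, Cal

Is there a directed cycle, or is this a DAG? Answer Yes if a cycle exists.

Yes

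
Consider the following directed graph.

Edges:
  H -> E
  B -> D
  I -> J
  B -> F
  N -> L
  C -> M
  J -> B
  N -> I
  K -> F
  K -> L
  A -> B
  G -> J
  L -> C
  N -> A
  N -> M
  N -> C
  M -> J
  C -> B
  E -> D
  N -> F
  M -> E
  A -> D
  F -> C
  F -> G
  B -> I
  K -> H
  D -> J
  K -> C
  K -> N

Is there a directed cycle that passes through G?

Yes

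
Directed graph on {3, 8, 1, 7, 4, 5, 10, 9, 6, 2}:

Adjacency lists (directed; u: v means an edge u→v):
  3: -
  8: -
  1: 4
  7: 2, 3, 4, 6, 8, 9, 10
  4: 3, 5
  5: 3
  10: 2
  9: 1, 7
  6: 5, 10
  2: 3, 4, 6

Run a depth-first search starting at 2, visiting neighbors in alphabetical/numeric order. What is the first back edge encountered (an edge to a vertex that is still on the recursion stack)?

DFS from 2 (visiting neighbors in alphabetical/numeric order); mark gray on enter, black on exit:
2 gray
  3 gray
  3 black
  4 gray
    4→3: 3 black — skip
    5 gray
      5→3: 3 black — skip
    5 black
  4 black
  6 gray
    6→5: 5 black — skip
    10 gray
      10→2: 2 is gray → back edge
First back edge: 10 → 2.

10->2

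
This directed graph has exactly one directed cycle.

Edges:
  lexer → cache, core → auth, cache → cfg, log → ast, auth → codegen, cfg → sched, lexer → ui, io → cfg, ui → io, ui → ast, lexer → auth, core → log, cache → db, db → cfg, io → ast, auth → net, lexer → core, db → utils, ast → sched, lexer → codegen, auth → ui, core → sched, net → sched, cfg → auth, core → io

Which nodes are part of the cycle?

DFS with gray/black marking from auth:
auth gray
  ui gray
    ast gray
      sched gray
      sched black
    ast black
    io gray
      io→ast: ast black — skip
      cfg gray
        cfg→sched: sched black — skip
        cfg→auth: auth is gray → back edge
Back edge closes the cycle auth → ui → io → cfg → auth; its vertices are {io, ui, cfg, auth}.

io, ui, cfg, auth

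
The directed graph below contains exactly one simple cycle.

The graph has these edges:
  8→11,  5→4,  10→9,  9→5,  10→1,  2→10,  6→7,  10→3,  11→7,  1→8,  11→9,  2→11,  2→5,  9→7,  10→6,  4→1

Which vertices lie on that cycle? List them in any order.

1, 4, 5, 8, 9, 11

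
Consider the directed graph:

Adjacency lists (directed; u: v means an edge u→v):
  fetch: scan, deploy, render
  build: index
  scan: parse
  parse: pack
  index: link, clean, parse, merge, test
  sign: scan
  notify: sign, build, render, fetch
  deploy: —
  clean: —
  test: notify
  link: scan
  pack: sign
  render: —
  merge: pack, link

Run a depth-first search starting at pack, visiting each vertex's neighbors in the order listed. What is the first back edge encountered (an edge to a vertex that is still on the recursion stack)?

parse→pack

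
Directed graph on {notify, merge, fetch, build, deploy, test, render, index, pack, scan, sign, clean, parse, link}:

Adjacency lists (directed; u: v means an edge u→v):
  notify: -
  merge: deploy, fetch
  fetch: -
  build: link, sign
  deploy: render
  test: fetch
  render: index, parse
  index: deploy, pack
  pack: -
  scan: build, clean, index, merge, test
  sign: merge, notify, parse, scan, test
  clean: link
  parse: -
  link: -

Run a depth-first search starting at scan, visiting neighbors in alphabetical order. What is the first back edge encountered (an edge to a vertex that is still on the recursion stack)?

DFS from scan (visiting neighbors in alphabetical order); mark gray on enter, black on exit:
scan gray
  build gray
    link gray
    link black
    sign gray
      merge gray
        deploy gray
          render gray
            index gray
              index→deploy: deploy is gray → back edge
First back edge: index → deploy.

index→deploy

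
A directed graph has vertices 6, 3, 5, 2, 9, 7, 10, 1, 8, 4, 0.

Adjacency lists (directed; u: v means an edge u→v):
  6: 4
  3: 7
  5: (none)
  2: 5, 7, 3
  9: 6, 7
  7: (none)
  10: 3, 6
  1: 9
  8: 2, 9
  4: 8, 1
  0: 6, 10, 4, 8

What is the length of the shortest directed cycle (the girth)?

4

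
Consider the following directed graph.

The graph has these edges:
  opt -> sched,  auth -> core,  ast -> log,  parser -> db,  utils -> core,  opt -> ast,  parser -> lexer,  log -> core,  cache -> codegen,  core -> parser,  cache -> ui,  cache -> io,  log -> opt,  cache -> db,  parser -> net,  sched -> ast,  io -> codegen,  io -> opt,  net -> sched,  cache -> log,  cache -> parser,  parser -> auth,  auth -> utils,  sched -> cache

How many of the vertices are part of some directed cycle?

A vertex is on a directed cycle iff it belongs to a strongly connected component of size ≥ 2 (or has a self-loop).
The vertices on cycles are {io, ast, log, net, opt, auth, core, cache, sched, utils, parser} — 11 in total.

11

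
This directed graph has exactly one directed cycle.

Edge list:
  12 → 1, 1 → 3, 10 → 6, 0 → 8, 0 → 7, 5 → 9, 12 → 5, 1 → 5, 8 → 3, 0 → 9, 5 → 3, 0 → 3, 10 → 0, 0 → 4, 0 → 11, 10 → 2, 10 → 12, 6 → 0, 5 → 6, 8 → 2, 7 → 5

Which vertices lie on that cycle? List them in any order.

0, 5, 6, 7

DFS with gray/black marking from 0:
0 gray
  9 gray
  9 black
  7 gray
    5 gray
      5→9: 9 black — skip
      6 gray
        6→0: 0 is gray → back edge
Back edge closes the cycle 0 → 7 → 5 → 6 → 0; its vertices are {0, 5, 6, 7}.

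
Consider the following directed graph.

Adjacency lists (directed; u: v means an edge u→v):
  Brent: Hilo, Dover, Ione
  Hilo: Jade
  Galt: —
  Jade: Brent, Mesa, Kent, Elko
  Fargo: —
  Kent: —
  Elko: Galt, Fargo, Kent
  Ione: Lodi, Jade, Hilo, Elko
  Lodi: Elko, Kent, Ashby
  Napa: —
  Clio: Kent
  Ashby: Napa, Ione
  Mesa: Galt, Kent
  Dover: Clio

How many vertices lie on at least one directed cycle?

6

A vertex is on a directed cycle iff it belongs to a strongly connected component of size ≥ 2 (or has a self-loop).
The vertices on cycles are {Hilo, Ione, Jade, Lodi, Ashby, Brent} — 6 in total.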